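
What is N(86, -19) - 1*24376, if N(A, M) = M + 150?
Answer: -24245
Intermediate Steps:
N(A, M) = 150 + M
N(86, -19) - 1*24376 = (150 - 19) - 1*24376 = 131 - 24376 = -24245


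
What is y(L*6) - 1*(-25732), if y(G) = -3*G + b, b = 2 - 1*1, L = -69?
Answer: 26975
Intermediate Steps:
b = 1 (b = 2 - 1 = 1)
y(G) = 1 - 3*G (y(G) = -3*G + 1 = 1 - 3*G)
y(L*6) - 1*(-25732) = (1 - (-207)*6) - 1*(-25732) = (1 - 3*(-414)) + 25732 = (1 + 1242) + 25732 = 1243 + 25732 = 26975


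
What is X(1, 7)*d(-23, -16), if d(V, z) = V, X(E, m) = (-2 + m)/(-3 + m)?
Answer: -115/4 ≈ -28.750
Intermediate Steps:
X(E, m) = (-2 + m)/(-3 + m)
X(1, 7)*d(-23, -16) = ((-2 + 7)/(-3 + 7))*(-23) = (5/4)*(-23) = -115/4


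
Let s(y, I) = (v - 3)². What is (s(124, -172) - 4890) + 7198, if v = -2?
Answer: 2333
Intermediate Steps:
s(y, I) = 25 (s(y, I) = (-2 - 3)² = (-5)² = 25)
(s(124, -172) - 4890) + 7198 = (25 - 4890) + 7198 = -4865 + 7198 = 2333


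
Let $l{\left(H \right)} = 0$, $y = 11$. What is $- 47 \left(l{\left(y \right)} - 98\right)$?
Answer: $4606$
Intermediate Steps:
$- 47 \left(l{\left(y \right)} - 98\right) = - 47 \left(0 - 98\right) = \left(-47\right) \left(-98\right) = 4606$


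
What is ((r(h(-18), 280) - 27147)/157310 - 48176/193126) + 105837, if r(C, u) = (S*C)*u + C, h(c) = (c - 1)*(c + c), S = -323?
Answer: 1601718658608181/15190325530 ≈ 1.0544e+5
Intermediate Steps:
h(c) = 2*c*(-1 + c) (h(c) = (-1 + c)*(2*c) = 2*c*(-1 + c))
r(C, u) = C - 323*C*u (r(C, u) = (-323*C)*u + C = -323*C*u + C = C - 323*C*u)
((r(h(-18), 280) - 27147)/157310 - 48176/193126) + 105837 = (((2*(-18)*(-1 - 18))*(1 - 323*280) - 27147)/157310 - 48176/193126) + 105837 = (((2*(-18)*(-19))*(1 - 90440) - 27147)*(1/157310) - 48176*1/193126) + 105837 = ((684*(-90439) - 27147)*(1/157310) - 24088/96563) + 105837 = ((-61860276 - 27147)*(1/157310) - 24088/96563) + 105837 = (-61887423*1/157310 - 24088/96563) + 105837 = (-61887423/157310 - 24088/96563) + 105837 = -5979824510429/15190325530 + 105837 = 1601718658608181/15190325530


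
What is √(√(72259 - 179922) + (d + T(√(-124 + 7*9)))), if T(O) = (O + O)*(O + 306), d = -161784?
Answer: √(-161906 + I*√107663 + 612*I*√61) ≈ 6.346 + 402.43*I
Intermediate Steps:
T(O) = 2*O*(306 + O) (T(O) = (2*O)*(306 + O) = 2*O*(306 + O))
√(√(72259 - 179922) + (d + T(√(-124 + 7*9)))) = √(√(72259 - 179922) + (-161784 + 2*√(-124 + 7*9)*(306 + √(-124 + 7*9)))) = √(√(-107663) + (-161784 + 2*√(-124 + 63)*(306 + √(-124 + 63)))) = √(I*√107663 + (-161784 + 2*√(-61)*(306 + √(-61)))) = √(I*√107663 + (-161784 + 2*(I*√61)*(306 + I*√61))) = √(I*√107663 + (-161784 + 2*I*√61*(306 + I*√61))) = √(-161784 + I*√107663 + 2*I*√61*(306 + I*√61))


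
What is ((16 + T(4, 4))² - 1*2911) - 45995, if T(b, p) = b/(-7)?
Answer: -2384730/49 ≈ -48668.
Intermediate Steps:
T(b, p) = -b/7 (T(b, p) = b*(-⅐) = -b/7)
((16 + T(4, 4))² - 1*2911) - 45995 = ((16 - ⅐*4)² - 1*2911) - 45995 = ((16 - 4/7)² - 2911) - 45995 = ((108/7)² - 2911) - 45995 = (11664/49 - 2911) - 45995 = -130975/49 - 45995 = -2384730/49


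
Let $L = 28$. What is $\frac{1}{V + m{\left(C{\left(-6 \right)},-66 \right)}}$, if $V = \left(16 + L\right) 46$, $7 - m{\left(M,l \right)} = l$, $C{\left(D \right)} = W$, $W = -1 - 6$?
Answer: $\frac{1}{2097} \approx 0.00047687$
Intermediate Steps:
$W = -7$ ($W = -1 - 6 = -7$)
$C{\left(D \right)} = -7$
$m{\left(M,l \right)} = 7 - l$
$V = 2024$ ($V = \left(16 + 28\right) 46 = 44 \cdot 46 = 2024$)
$\frac{1}{V + m{\left(C{\left(-6 \right)},-66 \right)}} = \frac{1}{2024 + \left(7 - -66\right)} = \frac{1}{2024 + \left(7 + 66\right)} = \frac{1}{2024 + 73} = \frac{1}{2097}$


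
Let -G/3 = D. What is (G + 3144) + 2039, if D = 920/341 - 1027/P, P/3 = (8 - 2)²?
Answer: 63877355/12276 ≈ 5203.4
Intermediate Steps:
P = 108 (P = 3*(8 - 2)² = 3*6² = 3*36 = 108)
D = -250847/36828 (D = 920/341 - 1027/108 = -250847/36828 ≈ -6.8113)
G = 250847/12276 (G = -3*(-250847/36828) = 250847/12276 ≈ 20.434)
(G + 3144) + 2039 = (250847/12276 + 3144) + 2039 = 38846591/12276 + 2039 = 63877355/12276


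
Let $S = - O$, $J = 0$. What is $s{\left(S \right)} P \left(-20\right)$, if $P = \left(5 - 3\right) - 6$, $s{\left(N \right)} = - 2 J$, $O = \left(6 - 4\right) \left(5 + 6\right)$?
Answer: $0$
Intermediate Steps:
$O = 22$ ($O = 2 \cdot 11 = 22$)
$S = -22$ ($S = \left(-1\right) 22 = -22$)
$s{\left(N \right)} = 0$ ($s{\left(N \right)} = \left(-2\right) 0 = 0$)
$P = -4$ ($P = 2 - 6 = -4$)
$s{\left(S \right)} P \left(-20\right) = 0 \left(-4\right) \left(-20\right) = 0 \left(-20\right) = 0$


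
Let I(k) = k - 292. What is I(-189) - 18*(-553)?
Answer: 9473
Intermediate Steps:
I(k) = -292 + k
I(-189) - 18*(-553) = (-292 - 189) - 18*(-553) = -481 + 9954 = 9473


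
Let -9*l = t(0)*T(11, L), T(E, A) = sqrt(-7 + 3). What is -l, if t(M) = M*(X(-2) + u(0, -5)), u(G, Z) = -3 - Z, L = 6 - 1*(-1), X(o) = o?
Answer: 0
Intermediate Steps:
L = 7 (L = 6 + 1 = 7)
T(E, A) = 2*I (T(E, A) = sqrt(-4) = 2*I)
t(M) = 0 (t(M) = M*(-2 + (-3 - 1*(-5))) = M*(-2 + (-3 + 5)) = M*(-2 + 2) = M*0 = 0)
l = 0 (l = -0*2*I = -1/9*0 = 0)
-l = -1*0 = 0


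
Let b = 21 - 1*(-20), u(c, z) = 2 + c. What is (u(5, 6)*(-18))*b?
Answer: -5166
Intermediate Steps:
b = 41 (b = 21 + 20 = 41)
(u(5, 6)*(-18))*b = ((2 + 5)*(-18))*41 = (7*(-18))*41 = -126*41 = -5166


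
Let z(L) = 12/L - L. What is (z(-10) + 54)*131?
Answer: 41134/5 ≈ 8226.8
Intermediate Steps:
z(L) = -L + 12/L
(z(-10) + 54)*131 = ((-1*(-10) + 12/(-10)) + 54)*131 = ((10 + 12*(-1/10)) + 54)*131 = ((10 - 6/5) + 54)*131 = (44/5 + 54)*131 = (314/5)*131 = 41134/5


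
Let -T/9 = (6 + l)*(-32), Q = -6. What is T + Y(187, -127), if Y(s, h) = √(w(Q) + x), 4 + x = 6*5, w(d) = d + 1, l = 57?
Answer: 18144 + √21 ≈ 18149.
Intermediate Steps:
w(d) = 1 + d
x = 26 (x = -4 + 6*5 = -4 + 30 = 26)
Y(s, h) = √21 (Y(s, h) = √((1 - 6) + 26) = √(-5 + 26) = √21)
T = 18144 (T = -9*(6 + 57)*(-32) = -567*(-32) = -9*(-2016) = 18144)
T + Y(187, -127) = 18144 + √21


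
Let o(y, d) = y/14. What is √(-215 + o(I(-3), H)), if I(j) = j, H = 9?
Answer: I*√42182/14 ≈ 14.67*I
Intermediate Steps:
o(y, d) = y/14 (o(y, d) = y*(1/14) = y/14)
√(-215 + o(I(-3), H)) = √(-215 + (1/14)*(-3)) = √(-215 - 3/14) = √(-3013/14) = I*√42182/14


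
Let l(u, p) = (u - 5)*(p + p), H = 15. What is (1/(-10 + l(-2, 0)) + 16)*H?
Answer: 477/2 ≈ 238.50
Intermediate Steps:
l(u, p) = 2*p*(-5 + u) (l(u, p) = (-5 + u)*(2*p) = 2*p*(-5 + u))
(1/(-10 + l(-2, 0)) + 16)*H = (1/(-10 + 2*0*(-5 - 2)) + 16)*15 = (1/(-10 + 2*0*(-7)) + 16)*15 = (1/(-10 + 0) + 16)*15 = (1/(-10) + 16)*15 = (-⅒ + 16)*15 = (159/10)*15 = 477/2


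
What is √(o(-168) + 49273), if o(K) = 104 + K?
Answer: √49209 ≈ 221.83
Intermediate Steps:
√(o(-168) + 49273) = √((104 - 168) + 49273) = √(-64 + 49273) = √49209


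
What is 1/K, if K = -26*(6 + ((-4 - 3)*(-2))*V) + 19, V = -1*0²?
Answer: -1/137 ≈ -0.0072993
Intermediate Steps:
V = 0 (V = -1*0 = 0)
K = -137 (K = -26*(6 + ((-4 - 3)*(-2))*0) + 19 = -26*(6 - 7*(-2)*0) + 19 = -26*(6 + 14*0) + 19 = -26*(6 + 0) + 19 = -26*6 + 19 = -156 + 19 = -137)
1/K = 1/(-137) = -1/137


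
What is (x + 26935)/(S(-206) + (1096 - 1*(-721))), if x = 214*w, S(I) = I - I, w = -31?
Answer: 20301/1817 ≈ 11.173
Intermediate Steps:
S(I) = 0
x = -6634 (x = 214*(-31) = -6634)
(x + 26935)/(S(-206) + (1096 - 1*(-721))) = (-6634 + 26935)/(0 + (1096 - 1*(-721))) = 20301/(0 + (1096 + 721)) = 20301/(0 + 1817) = 20301/1817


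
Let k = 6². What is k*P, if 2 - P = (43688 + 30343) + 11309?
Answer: -3072168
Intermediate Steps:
k = 36
P = -85338 (P = 2 - ((43688 + 30343) + 11309) = 2 - (74031 + 11309) = 2 - 1*85340 = 2 - 85340 = -85338)
k*P = 36*(-85338) = -3072168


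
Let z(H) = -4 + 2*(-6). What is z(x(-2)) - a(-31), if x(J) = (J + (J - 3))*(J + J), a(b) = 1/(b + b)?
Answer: -991/62 ≈ -15.984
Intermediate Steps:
a(b) = 1/(2*b)
x(J) = 2*J*(-3 + 2*J) (x(J) = (J + (-3 + J))*(2*J) = (-3 + 2*J)*(2*J) = 2*J*(-3 + 2*J))
z(H) = -16 (z(H) = -4 - 12 = -16)
z(x(-2)) - a(-31) = -16 - 1/(2*(-31)) = -16 - (-1)/(2*31) = -16 - 1*(-1/62) = -16 + 1/62 = -991/62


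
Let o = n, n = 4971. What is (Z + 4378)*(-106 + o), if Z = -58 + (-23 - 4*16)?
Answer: 20593545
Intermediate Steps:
o = 4971
Z = -145 (Z = -58 + (-23 - 64) = -58 - 87 = -145)
(Z + 4378)*(-106 + o) = (-145 + 4378)*(-106 + 4971) = 4233*4865 = 20593545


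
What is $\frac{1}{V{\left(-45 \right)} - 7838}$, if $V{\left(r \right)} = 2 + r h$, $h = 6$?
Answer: $- \frac{1}{8106} \approx -0.00012337$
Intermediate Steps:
$V{\left(r \right)} = 2 + 6 r$ ($V{\left(r \right)} = 2 + r 6 = 2 + 6 r$)
$\frac{1}{V{\left(-45 \right)} - 7838} = \frac{1}{\left(2 + 6 \left(-45\right)\right) - 7838} = \frac{1}{\left(2 - 270\right) - 7838} = \frac{1}{-268 - 7838} = \frac{1}{-8106} = - \frac{1}{8106}$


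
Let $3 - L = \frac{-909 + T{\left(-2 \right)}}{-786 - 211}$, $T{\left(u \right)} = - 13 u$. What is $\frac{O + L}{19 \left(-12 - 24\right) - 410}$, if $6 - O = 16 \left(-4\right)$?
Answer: $- \frac{35949}{545359} \approx -0.065918$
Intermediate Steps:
$O = 70$ ($O = 6 - 16 \left(-4\right) = 6 - -64 = 6 + 64 = 70$)
$L = \frac{2108}{997}$ ($L = 3 - \frac{-909 - -26}{-786 - 211} = 3 - \frac{-909 + 26}{-997} = 3 - \left(-883\right) \left(- \frac{1}{997}\right) = 3 - \frac{883}{997} = \frac{2108}{997} \approx 2.1143$)
$\frac{O + L}{19 \left(-12 - 24\right) - 410} = \frac{70 + \frac{2108}{997}}{19 \left(-12 - 24\right) - 410} = \frac{71898}{997 \left(19 \left(-36\right) - 410\right)} = \frac{71898}{997 \left(-684 - 410\right)} = \frac{71898}{997 \left(-1094\right)} = \frac{71898}{997} \left(- \frac{1}{1094}\right) = - \frac{35949}{545359}$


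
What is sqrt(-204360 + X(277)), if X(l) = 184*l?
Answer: 4*I*sqrt(9587) ≈ 391.65*I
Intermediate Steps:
sqrt(-204360 + X(277)) = sqrt(-204360 + 184*277) = sqrt(-204360 + 50968) = sqrt(-153392) = 4*I*sqrt(9587)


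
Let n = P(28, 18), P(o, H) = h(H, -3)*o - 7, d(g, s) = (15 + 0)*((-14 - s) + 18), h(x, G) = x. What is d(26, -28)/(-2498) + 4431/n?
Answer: 773577/88679 ≈ 8.7233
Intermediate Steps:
d(g, s) = 60 - 15*s (d(g, s) = 15*(4 - s) = 60 - 15*s)
P(o, H) = -7 + H*o (P(o, H) = H*o - 7 = -7 + H*o)
n = 497 (n = -7 + 18*28 = -7 + 504 = 497)
d(26, -28)/(-2498) + 4431/n = (60 - 15*(-28))/(-2498) + 4431/497 = (60 + 420)*(-1/2498) + 4431*(1/497) = 480*(-1/2498) + 633/71 = -240/1249 + 633/71 = 773577/88679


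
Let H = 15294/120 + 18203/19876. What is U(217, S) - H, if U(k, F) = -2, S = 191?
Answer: -3238939/24845 ≈ -130.37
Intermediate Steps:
H = 3189249/24845 (H = 15294*(1/120) + 18203*(1/19876) = 2549/20 + 18203/19876 = 3189249/24845 ≈ 128.37)
U(217, S) - H = -2 - 1*3189249/24845 = -2 - 3189249/24845 = -3238939/24845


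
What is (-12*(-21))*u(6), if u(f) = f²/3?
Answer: 3024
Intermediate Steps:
u(f) = f²/3
(-12*(-21))*u(6) = (-12*(-21))*((⅓)*6²) = 252*((⅓)*36) = 252*12 = 3024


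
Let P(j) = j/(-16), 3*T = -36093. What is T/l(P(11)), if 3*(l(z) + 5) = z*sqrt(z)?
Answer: 2217553920/922931 - 25409472*I*sqrt(11)/922931 ≈ 2402.7 - 91.311*I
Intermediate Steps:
T = -12031 (T = (1/3)*(-36093) = -12031)
P(j) = -j/16 (P(j) = j*(-1/16) = -j/16)
l(z) = -5 + z**(3/2)/3 (l(z) = -5 + (z*sqrt(z))/3 = -5 + z**(3/2)/3)
T/l(P(11)) = -12031/(-5 + (-1/16*11)**(3/2)/3) = -12031/(-5 + (-11/16)**(3/2)/3) = -12031/(-5 + (-11*I*sqrt(11)/64)/3) = -12031/(-5 - 11*I*sqrt(11)/192)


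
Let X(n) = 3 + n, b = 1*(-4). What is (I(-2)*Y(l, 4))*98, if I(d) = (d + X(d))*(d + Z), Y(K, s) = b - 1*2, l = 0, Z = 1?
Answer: -588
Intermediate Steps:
b = -4
Y(K, s) = -6 (Y(K, s) = -4 - 1*2 = -4 - 2 = -6)
I(d) = (1 + d)*(3 + 2*d) (I(d) = (d + (3 + d))*(d + 1) = (3 + 2*d)*(1 + d) = (1 + d)*(3 + 2*d))
(I(-2)*Y(l, 4))*98 = ((3 + 2*(-2)² + 5*(-2))*(-6))*98 = ((3 + 2*4 - 10)*(-6))*98 = ((3 + 8 - 10)*(-6))*98 = (1*(-6))*98 = -6*98 = -588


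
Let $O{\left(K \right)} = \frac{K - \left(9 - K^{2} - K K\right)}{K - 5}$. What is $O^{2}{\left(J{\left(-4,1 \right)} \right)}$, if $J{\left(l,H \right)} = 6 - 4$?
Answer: $\frac{1}{9} \approx 0.11111$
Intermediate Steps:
$J{\left(l,H \right)} = 2$
$O{\left(K \right)} = \frac{-9 + K + 2 K^{2}}{-5 + K}$ ($O{\left(K \right)} = \frac{K + \left(\left(K^{2} + K^{2}\right) - 9\right)}{-5 + K} = \frac{K + \left(2 K^{2} - 9\right)}{-5 + K} = \frac{K + \left(-9 + 2 K^{2}\right)}{-5 + K} = \frac{-9 + K + 2 K^{2}}{-5 + K}$)
$O^{2}{\left(J{\left(-4,1 \right)} \right)} = \left(\frac{-9 + 2 + 2 \cdot 2^{2}}{-5 + 2}\right)^{2} = \left(\frac{-9 + 2 + 2 \cdot 4}{-3}\right)^{2} = \left(- \frac{-9 + 2 + 8}{3}\right)^{2} = \left(\left(- \frac{1}{3}\right) 1\right)^{2} = \left(- \frac{1}{3}\right)^{2} = \frac{1}{9}$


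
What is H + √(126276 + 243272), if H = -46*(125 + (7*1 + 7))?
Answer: -6394 + 2*√92387 ≈ -5786.1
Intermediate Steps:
H = -6394 (H = -46*(125 + (7 + 7)) = -46*(125 + 14) = -46*139 = -6394)
H + √(126276 + 243272) = -6394 + √(126276 + 243272) = -6394 + √369548 = -6394 + 2*√92387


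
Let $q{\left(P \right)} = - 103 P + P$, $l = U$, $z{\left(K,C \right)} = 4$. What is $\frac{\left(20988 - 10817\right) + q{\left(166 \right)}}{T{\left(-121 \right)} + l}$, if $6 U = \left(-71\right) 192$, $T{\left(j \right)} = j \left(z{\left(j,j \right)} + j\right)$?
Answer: $- \frac{6761}{11885} \approx -0.56887$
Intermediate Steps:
$T{\left(j \right)} = j \left(4 + j\right)$
$U = -2272$ ($U = \frac{\left(-71\right) 192}{6} = \frac{1}{6} \left(-13632\right) = -2272$)
$l = -2272$
$q{\left(P \right)} = - 102 P$
$\frac{\left(20988 - 10817\right) + q{\left(166 \right)}}{T{\left(-121 \right)} + l} = \frac{\left(20988 - 10817\right) - 16932}{- 121 \left(4 - 121\right) - 2272} = \frac{\left(20988 - 10817\right) - 16932}{\left(-121\right) \left(-117\right) - 2272} = \frac{10171 - 16932}{14157 - 2272} = - \frac{6761}{11885}$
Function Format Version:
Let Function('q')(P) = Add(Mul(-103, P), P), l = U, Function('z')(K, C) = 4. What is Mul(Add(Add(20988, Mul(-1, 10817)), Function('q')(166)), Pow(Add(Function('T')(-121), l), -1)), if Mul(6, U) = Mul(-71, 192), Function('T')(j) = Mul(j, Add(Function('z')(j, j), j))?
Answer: Rational(-6761, 11885) ≈ -0.56887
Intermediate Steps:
Function('T')(j) = Mul(j, Add(4, j))
U = -2272 (U = Mul(Rational(1, 6), Mul(-71, 192)) = Mul(Rational(1, 6), -13632) = -2272)
l = -2272
Function('q')(P) = Mul(-102, P)
Mul(Add(Add(20988, Mul(-1, 10817)), Function('q')(166)), Pow(Add(Function('T')(-121), l), -1)) = Mul(Add(Add(20988, Mul(-1, 10817)), Mul(-102, 166)), Pow(Add(Mul(-121, Add(4, -121)), -2272), -1)) = Mul(Add(Add(20988, -10817), -16932), Pow(Add(Mul(-121, -117), -2272), -1)) = Mul(Add(10171, -16932), Pow(Add(14157, -2272), -1)) = Mul(-6761, Pow(11885, -1)) = Mul(-6761, Rational(1, 11885)) = Rational(-6761, 11885)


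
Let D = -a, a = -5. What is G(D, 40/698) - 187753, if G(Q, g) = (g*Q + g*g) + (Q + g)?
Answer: -22867851868/121801 ≈ -1.8775e+5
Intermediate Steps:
D = 5 (D = -1*(-5) = 5)
G(Q, g) = Q + g + g² + Q*g (G(Q, g) = (Q*g + g²) + (Q + g) = (g² + Q*g) + (Q + g) = Q + g + g² + Q*g)
G(D, 40/698) - 187753 = (5 + 40/698 + (40/698)² + 5*(40/698)) - 187753 = (5 + 40*(1/698) + (40*(1/698))² + 5*(40*(1/698))) - 187753 = (5 + 20/349 + (20/349)² + 5*(20/349)) - 187753 = (5 + 20/349 + 400/121801 + 100/349) - 187753 = 651285/121801 - 187753 = -22867851868/121801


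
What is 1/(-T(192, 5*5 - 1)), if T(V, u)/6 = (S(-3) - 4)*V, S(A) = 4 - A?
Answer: -1/3456 ≈ -0.00028935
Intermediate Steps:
T(V, u) = 18*V (T(V, u) = 6*(((4 - 1*(-3)) - 4)*V) = 6*(((4 + 3) - 4)*V) = 6*((7 - 4)*V) = 6*(3*V) = 18*V)
1/(-T(192, 5*5 - 1)) = 1/(-18*192) = 1/(-1*3456) = 1/(-3456) = -1/3456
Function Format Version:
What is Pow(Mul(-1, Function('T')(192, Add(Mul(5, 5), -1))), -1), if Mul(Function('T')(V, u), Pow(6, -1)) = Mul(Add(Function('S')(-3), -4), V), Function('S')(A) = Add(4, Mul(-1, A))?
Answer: Rational(-1, 3456) ≈ -0.00028935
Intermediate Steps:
Function('T')(V, u) = Mul(18, V) (Function('T')(V, u) = Mul(6, Mul(Add(Add(4, Mul(-1, -3)), -4), V)) = Mul(6, Mul(Add(Add(4, 3), -4), V)) = Mul(6, Mul(Add(7, -4), V)) = Mul(6, Mul(3, V)) = Mul(18, V))
Pow(Mul(-1, Function('T')(192, Add(Mul(5, 5), -1))), -1) = Pow(Mul(-1, Mul(18, 192)), -1) = Pow(Mul(-1, 3456), -1) = Pow(-3456, -1) = Rational(-1, 3456)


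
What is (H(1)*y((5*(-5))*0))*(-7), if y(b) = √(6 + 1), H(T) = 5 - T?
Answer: -28*√7 ≈ -74.081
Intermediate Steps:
y(b) = √7
(H(1)*y((5*(-5))*0))*(-7) = ((5 - 1*1)*√7)*(-7) = ((5 - 1)*√7)*(-7) = (4*√7)*(-7) = -28*√7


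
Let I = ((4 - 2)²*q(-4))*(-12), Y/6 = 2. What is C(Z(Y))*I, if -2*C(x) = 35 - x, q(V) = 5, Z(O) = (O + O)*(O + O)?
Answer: -64920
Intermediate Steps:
Y = 12 (Y = 6*2 = 12)
Z(O) = 4*O² (Z(O) = (2*O)*(2*O) = 4*O²)
C(x) = -35/2 + x/2 (C(x) = -(35 - x)/2 = -35/2 + x/2)
I = -240 (I = ((4 - 2)²*5)*(-12) = (2²*5)*(-12) = (4*5)*(-12) = 20*(-12) = -240)
C(Z(Y))*I = (-35/2 + (4*12²)/2)*(-240) = (-35/2 + (4*144)/2)*(-240) = (-35/2 + (½)*576)*(-240) = (-35/2 + 288)*(-240) = (541/2)*(-240) = -64920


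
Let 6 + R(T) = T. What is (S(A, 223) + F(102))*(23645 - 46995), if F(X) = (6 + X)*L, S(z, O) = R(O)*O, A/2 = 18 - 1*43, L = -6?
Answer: -1114799050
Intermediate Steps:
R(T) = -6 + T
A = -50 (A = 2*(18 - 1*43) = 2*(18 - 43) = 2*(-25) = -50)
S(z, O) = O*(-6 + O) (S(z, O) = (-6 + O)*O = O*(-6 + O))
F(X) = -36 - 6*X (F(X) = (6 + X)*(-6) = -36 - 6*X)
(S(A, 223) + F(102))*(23645 - 46995) = (223*(-6 + 223) + (-36 - 6*102))*(23645 - 46995) = (223*217 + (-36 - 612))*(-23350) = (48391 - 648)*(-23350) = 47743*(-23350) = -1114799050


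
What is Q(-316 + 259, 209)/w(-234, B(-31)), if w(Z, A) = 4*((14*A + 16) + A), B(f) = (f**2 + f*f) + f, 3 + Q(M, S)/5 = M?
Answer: -75/28381 ≈ -0.0026426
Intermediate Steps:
Q(M, S) = -15 + 5*M
B(f) = f + 2*f**2 (B(f) = (f**2 + f**2) + f = 2*f**2 + f = f + 2*f**2)
w(Z, A) = 64 + 60*A (w(Z, A) = 4*((16 + 14*A) + A) = 4*(16 + 15*A) = 64 + 60*A)
Q(-316 + 259, 209)/w(-234, B(-31)) = (-15 + 5*(-316 + 259))/(64 + 60*(-31*(1 + 2*(-31)))) = (-15 + 5*(-57))/(64 + 60*(-31*(1 - 62))) = (-15 - 285)/(64 + 60*(-31*(-61))) = -300/(64 + 60*1891) = -300/(64 + 113460) = -300/113524 = -300*1/113524 = -75/28381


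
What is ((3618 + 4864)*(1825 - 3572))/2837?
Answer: -14818054/2837 ≈ -5223.1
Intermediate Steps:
((3618 + 4864)*(1825 - 3572))/2837 = (8482*(-1747))*(1/2837) = -14818054*1/2837 = -14818054/2837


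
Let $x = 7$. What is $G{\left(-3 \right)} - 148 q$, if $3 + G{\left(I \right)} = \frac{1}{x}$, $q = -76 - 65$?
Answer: $\frac{146056}{7} \approx 20865.0$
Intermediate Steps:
$q = -141$
$G{\left(I \right)} = - \frac{20}{7}$ ($G{\left(I \right)} = -3 + \frac{1}{7} = - \frac{20}{7}$)
$G{\left(-3 \right)} - 148 q = - \frac{20}{7} - -20868 = - \frac{20}{7} + 20868 = \frac{146056}{7}$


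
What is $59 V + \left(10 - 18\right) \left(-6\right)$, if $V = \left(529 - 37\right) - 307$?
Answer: $10963$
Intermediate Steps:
$V = 185$ ($V = 492 - 307 = 185$)
$59 V + \left(10 - 18\right) \left(-6\right) = 59 \cdot 185 + \left(10 - 18\right) \left(-6\right) = 10915 - -48 = 10915 + 48 = 10963$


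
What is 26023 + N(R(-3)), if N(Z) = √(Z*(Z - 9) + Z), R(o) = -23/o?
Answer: 26023 + I*√23/3 ≈ 26023.0 + 1.5986*I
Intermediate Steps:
N(Z) = √(Z + Z*(-9 + Z)) (N(Z) = √(Z*(-9 + Z) + Z) = √(Z + Z*(-9 + Z)))
26023 + N(R(-3)) = 26023 + √((-23/(-3))*(-8 - 23/(-3))) = 26023 + √((-23*(-⅓))*(-8 - 23*(-⅓))) = 26023 + √(23*(-8 + 23/3)/3) = 26023 + √((23/3)*(-⅓)) = 26023 + √(-23/9) = 26023 + I*√23/3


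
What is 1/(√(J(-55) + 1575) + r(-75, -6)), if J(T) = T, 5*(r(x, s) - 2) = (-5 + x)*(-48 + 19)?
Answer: 233/107818 - √95/53909 ≈ 0.0019802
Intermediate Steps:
r(x, s) = 31 - 29*x/5 (r(x, s) = 2 + ((-5 + x)*(-48 + 19))/5 = 2 + ((-5 + x)*(-29))/5 = 2 + (145 - 29*x)/5 = 2 + (29 - 29*x/5) = 31 - 29*x/5)
1/(√(J(-55) + 1575) + r(-75, -6)) = 1/(√(-55 + 1575) + (31 - 29/5*(-75))) = 1/(√1520 + (31 + 435)) = 1/(4*√95 + 466) = 1/(466 + 4*√95)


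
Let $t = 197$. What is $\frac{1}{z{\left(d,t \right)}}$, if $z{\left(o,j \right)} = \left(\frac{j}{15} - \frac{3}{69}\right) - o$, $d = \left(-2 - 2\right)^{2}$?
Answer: $- \frac{345}{1004} \approx -0.34363$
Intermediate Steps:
$d = 16$ ($d = \left(-4\right)^{2} = 16$)
$z{\left(o,j \right)} = - \frac{1}{23} - o + \frac{j}{15}$ ($z{\left(o,j \right)} = \left(j \frac{1}{15} - \frac{1}{23}\right) - o = \left(\frac{j}{15} - \frac{1}{23}\right) - o = \left(- \frac{1}{23} + \frac{j}{15}\right) - o = - \frac{1}{23} - o + \frac{j}{15}$)
$\frac{1}{z{\left(d,t \right)}} = \frac{1}{- \frac{1}{23} - 16 + \frac{1}{15} \cdot 197} = \frac{1}{- \frac{1}{23} - 16 + \frac{197}{15}} = \frac{1}{- \frac{1004}{345}} = - \frac{345}{1004}$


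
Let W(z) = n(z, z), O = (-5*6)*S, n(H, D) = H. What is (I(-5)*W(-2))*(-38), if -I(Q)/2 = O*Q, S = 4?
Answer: -91200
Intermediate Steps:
O = -120 (O = -5*6*4 = -30*4 = -120)
W(z) = z
I(Q) = 240*Q (I(Q) = -(-240)*Q = 240*Q)
(I(-5)*W(-2))*(-38) = ((240*(-5))*(-2))*(-38) = -1200*(-2)*(-38) = 2400*(-38) = -91200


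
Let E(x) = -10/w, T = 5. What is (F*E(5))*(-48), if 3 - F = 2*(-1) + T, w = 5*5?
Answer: 0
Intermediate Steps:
w = 25
F = 0 (F = 3 - (2*(-1) + 5) = 3 - (-2 + 5) = 3 - 1*3 = 3 - 3 = 0)
E(x) = -2/5 (E(x) = -10/25 = -10*1/25 = -2/5)
(F*E(5))*(-48) = (0*(-2/5))*(-48) = 0*(-48) = 0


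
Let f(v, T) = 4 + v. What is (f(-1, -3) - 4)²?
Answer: 1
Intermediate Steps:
(f(-1, -3) - 4)² = ((4 - 1) - 4)² = (3 - 4)² = (-1)² = 1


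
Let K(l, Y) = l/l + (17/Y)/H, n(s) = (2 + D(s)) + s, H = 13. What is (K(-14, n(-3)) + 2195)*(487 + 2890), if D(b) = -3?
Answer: 385568975/52 ≈ 7.4148e+6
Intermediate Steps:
n(s) = -1 + s (n(s) = (2 - 3) + s = -1 + s)
K(l, Y) = 1 + 17/(13*Y) (K(l, Y) = l/l + (17/Y)/13 = 1 + (17/Y)*(1/13) = 1 + 17/(13*Y))
(K(-14, n(-3)) + 2195)*(487 + 2890) = ((17/13 + (-1 - 3))/(-1 - 3) + 2195)*(487 + 2890) = ((17/13 - 4)/(-4) + 2195)*3377 = (-¼*(-35/13) + 2195)*3377 = (35/52 + 2195)*3377 = (114175/52)*3377 = 385568975/52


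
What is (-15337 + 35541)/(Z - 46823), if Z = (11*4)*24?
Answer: -20204/45767 ≈ -0.44145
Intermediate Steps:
Z = 1056 (Z = 44*24 = 1056)
(-15337 + 35541)/(Z - 46823) = (-15337 + 35541)/(1056 - 46823) = 20204/(-45767) = 20204*(-1/45767) = -20204/45767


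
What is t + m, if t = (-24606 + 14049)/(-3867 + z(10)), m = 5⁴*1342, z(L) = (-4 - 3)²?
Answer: 139232959/166 ≈ 8.3875e+5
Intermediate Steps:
z(L) = 49 (z(L) = (-7)² = 49)
m = 838750 (m = 625*1342 = 838750)
t = 459/166 (t = (-24606 + 14049)/(-3867 + 49) = -10557/(-3818) = -10557*(-1/3818) = 459/166 ≈ 2.7651)
t + m = 459/166 + 838750 = 139232959/166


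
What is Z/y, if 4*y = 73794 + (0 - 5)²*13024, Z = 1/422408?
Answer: 1/42176805188 ≈ 2.3710e-11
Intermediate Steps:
Z = 1/422408 ≈ 2.3674e-6
y = 199697/2 (y = (73794 + (0 - 5)²*13024)/4 = (73794 + (-5)²*13024)/4 = (73794 + 25*13024)/4 = (73794 + 325600)/4 = (¼)*399394 = 199697/2 ≈ 99849.)
Z/y = 1/(422408*(199697/2)) = (1/422408)*(2/199697) = 1/42176805188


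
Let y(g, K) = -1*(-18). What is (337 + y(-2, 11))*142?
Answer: 50410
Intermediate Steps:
y(g, K) = 18
(337 + y(-2, 11))*142 = (337 + 18)*142 = 355*142 = 50410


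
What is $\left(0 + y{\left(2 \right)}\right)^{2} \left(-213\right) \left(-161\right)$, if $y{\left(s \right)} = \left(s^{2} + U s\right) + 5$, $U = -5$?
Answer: $34293$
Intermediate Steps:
$y{\left(s \right)} = 5 + s^{2} - 5 s$ ($y{\left(s \right)} = \left(s^{2} - 5 s\right) + 5 = 5 + s^{2} - 5 s$)
$\left(0 + y{\left(2 \right)}\right)^{2} \left(-213\right) \left(-161\right) = \left(0 + \left(5 + 2^{2} - 10\right)\right)^{2} \left(-213\right) \left(-161\right) = \left(0 + \left(5 + 4 - 10\right)\right)^{2} \left(-213\right) \left(-161\right) = \left(0 - 1\right)^{2} \left(-213\right) \left(-161\right) = \left(-1\right)^{2} \left(-213\right) \left(-161\right) = 1 \left(-213\right) \left(-161\right) = \left(-213\right) \left(-161\right) = 34293$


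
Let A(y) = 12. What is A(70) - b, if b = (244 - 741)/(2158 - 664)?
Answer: 18425/1494 ≈ 12.333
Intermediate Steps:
b = -497/1494 ≈ -0.33266
A(70) - b = 12 - 1*(-497/1494) = 12 + 497/1494 = 18425/1494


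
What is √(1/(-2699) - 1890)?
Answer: I*√13767898589/2699 ≈ 43.474*I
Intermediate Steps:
√(1/(-2699) - 1890) = √(-1/2699 - 1890) = √(-5101111/2699) = I*√13767898589/2699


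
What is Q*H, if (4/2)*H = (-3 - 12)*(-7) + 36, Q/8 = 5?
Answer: 2820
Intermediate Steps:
Q = 40 (Q = 8*5 = 40)
H = 141/2 (H = ((-3 - 12)*(-7) + 36)/2 = (-15*(-7) + 36)/2 = (105 + 36)/2 = (½)*141 = 141/2 ≈ 70.500)
Q*H = 40*(141/2) = 2820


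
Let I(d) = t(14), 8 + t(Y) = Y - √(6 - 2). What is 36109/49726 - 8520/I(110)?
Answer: -105880271/49726 ≈ -2129.3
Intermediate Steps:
t(Y) = -10 + Y (t(Y) = -8 + (Y - √(6 - 2)) = -8 + (Y - √4) = -8 + (Y - 1*2) = -8 + (Y - 2) = -8 + (-2 + Y) = -10 + Y)
I(d) = 4 (I(d) = -10 + 14 = 4)
36109/49726 - 8520/I(110) = 36109/49726 - 8520/4 = 36109*(1/49726) - 8520*¼ = 36109/49726 - 2130 = -105880271/49726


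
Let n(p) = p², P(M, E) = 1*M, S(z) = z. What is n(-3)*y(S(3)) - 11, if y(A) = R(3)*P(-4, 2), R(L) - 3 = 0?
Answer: -119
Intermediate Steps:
P(M, E) = M
R(L) = 3 (R(L) = 3 + 0 = 3)
y(A) = -12 (y(A) = 3*(-4) = -12)
n(-3)*y(S(3)) - 11 = (-3)²*(-12) - 11 = 9*(-12) - 11 = -108 - 11 = -119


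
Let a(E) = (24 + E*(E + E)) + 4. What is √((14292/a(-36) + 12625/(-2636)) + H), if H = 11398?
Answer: √8495079158473985/863290 ≈ 106.76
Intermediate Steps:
a(E) = 28 + 2*E² (a(E) = (24 + E*(2*E)) + 4 = (24 + 2*E²) + 4 = 28 + 2*E²)
√((14292/a(-36) + 12625/(-2636)) + H) = √((14292/(28 + 2*(-36)²) + 12625/(-2636)) + 11398) = √((14292/(28 + 2*1296) + 12625*(-1/2636)) + 11398) = √((14292/(28 + 2592) - 12625/2636) + 11398) = √((14292/2620 - 12625/2636) + 11398) = √((14292*(1/2620) - 12625/2636) + 11398) = √((3573/655 - 12625/2636) + 11398) = √(1149053/1726580 + 11398) = √(19680707893/1726580) = √8495079158473985/863290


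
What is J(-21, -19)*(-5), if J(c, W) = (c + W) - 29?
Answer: 345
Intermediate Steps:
J(c, W) = -29 + W + c (J(c, W) = (W + c) - 29 = -29 + W + c)
J(-21, -19)*(-5) = (-29 - 19 - 21)*(-5) = -69*(-5) = 345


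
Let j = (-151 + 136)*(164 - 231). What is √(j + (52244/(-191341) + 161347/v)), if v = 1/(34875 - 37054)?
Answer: 8*I*√201118947996711993/191341 ≈ 18750.0*I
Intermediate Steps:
v = -1/2179 (v = 1/(-2179) = -1/2179 ≈ -0.00045893)
j = 1005 (j = -15*(-67) = 1005)
√(j + (52244/(-191341) + 161347/v)) = √(1005 + (52244/(-191341) + 161347/(-1/2179))) = √(1005 + (52244*(-1/191341) + 161347*(-2179))) = √(1005 + (-52244/191341 - 351575113)) = √(1005 - 67270733748777/191341) = √(-67270541451072/191341) = 8*I*√201118947996711993/191341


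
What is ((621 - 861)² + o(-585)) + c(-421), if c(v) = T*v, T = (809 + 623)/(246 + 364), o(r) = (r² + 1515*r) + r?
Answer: -148847111/305 ≈ -4.8802e+5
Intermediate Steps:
o(r) = r² + 1516*r
T = 716/305 (T = 1432/610 = 1432*(1/610) = 716/305 ≈ 2.3475)
c(v) = 716*v/305
((621 - 861)² + o(-585)) + c(-421) = ((621 - 861)² - 585*(1516 - 585)) + (716/305)*(-421) = ((-240)² - 585*931) - 301436/305 = (57600 - 544635) - 301436/305 = -487035 - 301436/305 = -148847111/305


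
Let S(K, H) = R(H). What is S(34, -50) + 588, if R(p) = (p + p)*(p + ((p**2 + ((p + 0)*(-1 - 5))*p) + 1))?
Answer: 1255488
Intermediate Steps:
R(p) = 2*p*(1 + p - 5*p**2) (R(p) = (2*p)*(p + ((p**2 + (p*(-6))*p) + 1)) = (2*p)*(p + ((p**2 + (-6*p)*p) + 1)) = (2*p)*(p + ((p**2 - 6*p**2) + 1)) = (2*p)*(p + (-5*p**2 + 1)) = (2*p)*(p + (1 - 5*p**2)) = (2*p)*(1 + p - 5*p**2) = 2*p*(1 + p - 5*p**2))
S(K, H) = 2*H*(1 + H - 5*H**2)
S(34, -50) + 588 = 2*(-50)*(1 - 50 - 5*(-50)**2) + 588 = 2*(-50)*(1 - 50 - 5*2500) + 588 = 2*(-50)*(1 - 50 - 12500) + 588 = 2*(-50)*(-12549) + 588 = 1254900 + 588 = 1255488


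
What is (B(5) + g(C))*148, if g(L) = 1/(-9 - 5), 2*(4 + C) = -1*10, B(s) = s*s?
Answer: 25826/7 ≈ 3689.4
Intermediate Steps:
B(s) = s²
C = -9 (C = -4 + (-1*10)/2 = -4 + (½)*(-10) = -4 - 5 = -9)
g(L) = -1/14 (g(L) = 1/(-14) = -1/14)
(B(5) + g(C))*148 = (5² - 1/14)*148 = (25 - 1/14)*148 = (349/14)*148 = 25826/7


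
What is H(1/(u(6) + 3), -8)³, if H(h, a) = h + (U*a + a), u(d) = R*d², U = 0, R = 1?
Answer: -30080231/59319 ≈ -507.09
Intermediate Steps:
u(d) = d² (u(d) = 1*d² = d²)
H(h, a) = a + h (H(h, a) = h + (0*a + a) = h + (0 + a) = h + a = a + h)
H(1/(u(6) + 3), -8)³ = (-8 + 1/(6² + 3))³ = (-8 + 1/(36 + 3))³ = (-8 + 1/39)³ = (-311/39)³ = -30080231/59319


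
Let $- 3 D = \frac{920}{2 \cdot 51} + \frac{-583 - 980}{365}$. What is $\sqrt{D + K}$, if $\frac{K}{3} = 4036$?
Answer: $\frac{\sqrt{4195095467965}}{18615} \approx 110.03$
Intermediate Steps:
$K = 12108$ ($K = 3 \cdot 4036 = 12108$)
$D = - \frac{88187}{55845}$ ($D = - \frac{\frac{920}{2 \cdot 51} + \frac{-583 - 980}{365}}{3} = - \frac{\frac{920}{102} - \frac{1563}{365}}{3} = - \frac{920 \cdot \frac{1}{102} - \frac{1563}{365}}{3} = - \frac{\frac{460}{51} - \frac{1563}{365}}{3} = \left(- \frac{1}{3}\right) \frac{88187}{18615} = - \frac{88187}{55845} \approx -1.5791$)
$\sqrt{D + K} = \sqrt{- \frac{88187}{55845} + 12108} = \sqrt{\frac{676083073}{55845}} = \frac{\sqrt{4195095467965}}{18615}$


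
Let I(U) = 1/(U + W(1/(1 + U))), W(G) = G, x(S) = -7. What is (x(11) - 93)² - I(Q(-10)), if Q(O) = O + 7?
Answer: 70002/7 ≈ 10000.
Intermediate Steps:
Q(O) = 7 + O
I(U) = 1/(U + 1/(1 + U))
(x(11) - 93)² - I(Q(-10)) = (-7 - 93)² - (1 + (7 - 10))/(1 + (7 - 10)*(1 + (7 - 10))) = (-100)² - (1 - 3)/(1 - 3*(1 - 3)) = 10000 - (-2)/(1 - 3*(-2)) = 10000 - (-2)/(1 + 6) = 10000 - (-2)/7 = 10000 - 1*(-2/7) = 10000 + 2/7 = 70002/7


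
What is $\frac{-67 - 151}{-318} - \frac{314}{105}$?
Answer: $- \frac{12827}{5565} \approx -2.3049$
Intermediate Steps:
$\frac{-67 - 151}{-318} - \frac{314}{105} = \left(-67 - 151\right) \left(- \frac{1}{318}\right) - \frac{314}{105} = \left(-218\right) \left(- \frac{1}{318}\right) - \frac{314}{105} = \frac{109}{159} - \frac{314}{105} = - \frac{12827}{5565}$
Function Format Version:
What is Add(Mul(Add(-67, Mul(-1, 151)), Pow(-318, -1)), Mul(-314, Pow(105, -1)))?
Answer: Rational(-12827, 5565) ≈ -2.3049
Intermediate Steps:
Add(Mul(Add(-67, Mul(-1, 151)), Pow(-318, -1)), Mul(-314, Pow(105, -1))) = Add(Mul(Add(-67, -151), Rational(-1, 318)), Mul(-314, Rational(1, 105))) = Add(Mul(-218, Rational(-1, 318)), Rational(-314, 105)) = Add(Rational(109, 159), Rational(-314, 105)) = Rational(-12827, 5565)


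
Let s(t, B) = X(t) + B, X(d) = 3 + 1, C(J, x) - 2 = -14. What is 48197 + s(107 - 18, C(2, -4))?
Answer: 48189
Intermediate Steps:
C(J, x) = -12 (C(J, x) = 2 - 14 = -12)
X(d) = 4
s(t, B) = 4 + B
48197 + s(107 - 18, C(2, -4)) = 48197 + (4 - 12) = 48197 - 8 = 48189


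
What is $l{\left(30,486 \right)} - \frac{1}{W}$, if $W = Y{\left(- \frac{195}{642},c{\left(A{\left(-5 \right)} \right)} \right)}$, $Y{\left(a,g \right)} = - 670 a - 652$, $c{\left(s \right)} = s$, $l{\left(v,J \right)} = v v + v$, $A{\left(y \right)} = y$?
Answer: $\frac{44629877}{47989} \approx 930.0$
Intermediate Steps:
$l{\left(v,J \right)} = v + v^{2}$ ($l{\left(v,J \right)} = v^{2} + v = v + v^{2}$)
$Y{\left(a,g \right)} = -652 - 670 a$
$W = - \frac{47989}{107}$ ($W = -652 - 670 \left(- \frac{195}{642}\right) = -652 - 670 \left(\left(-195\right) \frac{1}{642}\right) = -652 - - \frac{21775}{107} = -652 + \frac{21775}{107} = - \frac{47989}{107} \approx -448.5$)
$l{\left(30,486 \right)} - \frac{1}{W} = 30 \left(1 + 30\right) - \frac{1}{- \frac{47989}{107}} = 30 \cdot 31 - - \frac{107}{47989} = 930 + \frac{107}{47989} = \frac{44629877}{47989}$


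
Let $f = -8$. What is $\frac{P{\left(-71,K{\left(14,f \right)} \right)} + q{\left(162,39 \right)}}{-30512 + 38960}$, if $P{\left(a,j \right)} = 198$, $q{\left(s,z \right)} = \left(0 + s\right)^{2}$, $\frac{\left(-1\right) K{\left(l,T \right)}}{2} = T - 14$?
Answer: $\frac{4407}{1408} \approx 3.13$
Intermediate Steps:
$K{\left(l,T \right)} = 28 - 2 T$ ($K{\left(l,T \right)} = - 2 \left(T - 14\right) = - 2 \left(-14 + T\right) = 28 - 2 T$)
$q{\left(s,z \right)} = s^{2}$
$\frac{P{\left(-71,K{\left(14,f \right)} \right)} + q{\left(162,39 \right)}}{-30512 + 38960} = \frac{198 + 162^{2}}{-30512 + 38960} = \frac{198 + 26244}{8448} = 26442 \cdot \frac{1}{8448} = \frac{4407}{1408}$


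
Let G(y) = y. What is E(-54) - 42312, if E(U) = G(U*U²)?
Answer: -199776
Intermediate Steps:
E(U) = U³ (E(U) = U*U² = U³)
E(-54) - 42312 = (-54)³ - 42312 = -157464 - 42312 = -199776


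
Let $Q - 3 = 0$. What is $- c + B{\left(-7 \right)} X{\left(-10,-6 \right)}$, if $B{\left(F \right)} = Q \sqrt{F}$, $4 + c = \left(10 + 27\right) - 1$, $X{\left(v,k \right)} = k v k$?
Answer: $-32 - 1080 i \sqrt{7} \approx -32.0 - 2857.4 i$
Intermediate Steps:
$Q = 3$ ($Q = 3 + 0 = 3$)
$X{\left(v,k \right)} = v k^{2}$
$c = 32$ ($c = -4 + \left(\left(10 + 27\right) - 1\right) = -4 + \left(37 - 1\right) = -4 + 36 = 32$)
$B{\left(F \right)} = 3 \sqrt{F}$
$- c + B{\left(-7 \right)} X{\left(-10,-6 \right)} = \left(-1\right) 32 + 3 \sqrt{-7} \left(- 10 \left(-6\right)^{2}\right) = -32 + 3 i \sqrt{7} \left(\left(-10\right) 36\right) = -32 + 3 i \sqrt{7} \left(-360\right) = -32 - 1080 i \sqrt{7}$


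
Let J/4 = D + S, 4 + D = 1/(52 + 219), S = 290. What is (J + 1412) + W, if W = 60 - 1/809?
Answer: 573532189/219239 ≈ 2616.0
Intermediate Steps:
D = -1083/271 (D = -4 + 1/(52 + 219) = -4 + 1/271 = -1083/271 ≈ -3.9963)
W = 48539/809 (W = 60 - 1*1/809 = 60 - 1/809 = 48539/809 ≈ 59.999)
J = 310028/271 (J = 4*(-1083/271 + 290) = 4*(77507/271) = 310028/271 ≈ 1144.0)
(J + 1412) + W = (310028/271 + 1412) + 48539/809 = 692680/271 + 48539/809 = 573532189/219239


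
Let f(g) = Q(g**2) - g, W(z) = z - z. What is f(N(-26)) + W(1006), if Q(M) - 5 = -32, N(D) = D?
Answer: -1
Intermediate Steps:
W(z) = 0
Q(M) = -27 (Q(M) = 5 - 32 = -27)
f(g) = -27 - g
f(N(-26)) + W(1006) = (-27 - 1*(-26)) + 0 = (-27 + 26) + 0 = -1 + 0 = -1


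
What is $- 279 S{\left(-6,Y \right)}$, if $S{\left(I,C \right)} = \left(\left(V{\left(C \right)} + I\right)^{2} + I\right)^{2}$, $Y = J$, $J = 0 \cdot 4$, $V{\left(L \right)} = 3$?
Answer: $-2511$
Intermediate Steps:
$J = 0$
$Y = 0$
$S{\left(I,C \right)} = \left(I + \left(3 + I\right)^{2}\right)^{2}$ ($S{\left(I,C \right)} = \left(\left(3 + I\right)^{2} + I\right)^{2} = \left(I + \left(3 + I\right)^{2}\right)^{2}$)
$- 279 S{\left(-6,Y \right)} = - 279 \left(-6 + \left(3 - 6\right)^{2}\right)^{2} = - 279 \left(-6 + \left(-3\right)^{2}\right)^{2} = - 279 \left(-6 + 9\right)^{2} = - 279 \cdot 3^{2} = \left(-279\right) 9 = -2511$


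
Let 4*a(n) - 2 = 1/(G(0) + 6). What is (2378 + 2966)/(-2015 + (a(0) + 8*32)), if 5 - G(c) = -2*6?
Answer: -491648/161781 ≈ -3.0390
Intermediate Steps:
G(c) = 17 (G(c) = 5 - (-2)*6 = 5 - 1*(-12) = 5 + 12 = 17)
a(n) = 47/92 (a(n) = ½ + 1/(4*(17 + 6)) = ½ + (¼)/23 = ½ + (¼)*(1/23) = ½ + 1/92 = 47/92)
(2378 + 2966)/(-2015 + (a(0) + 8*32)) = (2378 + 2966)/(-2015 + (47/92 + 8*32)) = 5344/(-2015 + (47/92 + 256)) = 5344/(-2015 + 23599/92) = 5344/(-161781/92) = 5344*(-92/161781) = -491648/161781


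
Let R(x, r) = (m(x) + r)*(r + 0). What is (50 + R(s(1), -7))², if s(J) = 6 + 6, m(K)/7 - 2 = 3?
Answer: 21316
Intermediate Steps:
m(K) = 35 (m(K) = 14 + 7*3 = 14 + 21 = 35)
s(J) = 12
R(x, r) = r*(35 + r) (R(x, r) = (35 + r)*(r + 0) = (35 + r)*r = r*(35 + r))
(50 + R(s(1), -7))² = (50 - 7*(35 - 7))² = (50 - 7*28)² = (50 - 196)² = (-146)² = 21316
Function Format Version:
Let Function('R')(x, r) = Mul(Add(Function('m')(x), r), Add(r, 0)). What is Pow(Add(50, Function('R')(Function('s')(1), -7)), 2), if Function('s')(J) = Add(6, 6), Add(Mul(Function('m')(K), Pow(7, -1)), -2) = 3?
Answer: 21316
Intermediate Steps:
Function('m')(K) = 35 (Function('m')(K) = Add(14, Mul(7, 3)) = Add(14, 21) = 35)
Function('s')(J) = 12
Function('R')(x, r) = Mul(r, Add(35, r)) (Function('R')(x, r) = Mul(Add(35, r), Add(r, 0)) = Mul(Add(35, r), r) = Mul(r, Add(35, r)))
Pow(Add(50, Function('R')(Function('s')(1), -7)), 2) = Pow(Add(50, Mul(-7, Add(35, -7))), 2) = Pow(Add(50, Mul(-7, 28)), 2) = Pow(Add(50, -196), 2) = Pow(-146, 2) = 21316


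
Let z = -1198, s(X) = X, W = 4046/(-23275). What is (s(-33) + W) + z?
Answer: -4093653/3325 ≈ -1231.2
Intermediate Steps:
W = -578/3325 (W = 4046*(-1/23275) = -578/3325 ≈ -0.17383)
(s(-33) + W) + z = (-33 - 578/3325) - 1198 = -110303/3325 - 1198 = -4093653/3325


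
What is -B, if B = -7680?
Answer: 7680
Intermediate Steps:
-B = -1*(-7680) = 7680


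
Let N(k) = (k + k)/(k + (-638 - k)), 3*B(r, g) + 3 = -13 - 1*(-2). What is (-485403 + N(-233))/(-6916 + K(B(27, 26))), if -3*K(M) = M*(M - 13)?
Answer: 2090384874/29902103 ≈ 69.908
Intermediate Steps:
B(r, g) = -14/3 (B(r, g) = -1 + (-13 - 1*(-2))/3 = -1 + (-13 + 2)/3 = -1 + (1/3)*(-11) = -1 - 11/3 = -14/3)
N(k) = -k/319 (N(k) = (2*k)/(-638) = (2*k)*(-1/638) = -k/319)
K(M) = -M*(-13 + M)/3 (K(M) = -M*(M - 13)/3 = -M*(-13 + M)/3)
(-485403 + N(-233))/(-6916 + K(B(27, 26))) = (-485403 - 1/319*(-233))/(-6916 + (1/3)*(-14/3)*(13 - 1*(-14/3))) = (-485403 + 233/319)/(-6916 + (1/3)*(-14/3)*(13 + 14/3)) = -154843324/(319*(-6916 + (1/3)*(-14/3)*(53/3))) = -154843324/(319*(-6916 - 742/27)) = -154843324/(319*(-187474/27)) = -154843324/319*(-27/187474) = 2090384874/29902103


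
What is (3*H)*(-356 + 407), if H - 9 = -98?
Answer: -13617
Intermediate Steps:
H = -89 (H = 9 - 98 = -89)
(3*H)*(-356 + 407) = (3*(-89))*(-356 + 407) = -267*51 = -13617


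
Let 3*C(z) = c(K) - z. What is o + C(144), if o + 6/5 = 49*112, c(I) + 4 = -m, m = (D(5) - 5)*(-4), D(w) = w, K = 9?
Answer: 81562/15 ≈ 5437.5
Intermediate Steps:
m = 0 (m = (5 - 5)*(-4) = 0*(-4) = 0)
c(I) = -4 (c(I) = -4 - 1*0 = -4 + 0 = -4)
o = 27434/5 (o = -6/5 + 49*112 = -6/5 + 5488 = 27434/5 ≈ 5486.8)
C(z) = -4/3 - z/3 (C(z) = (-4 - z)/3 = -4/3 - z/3)
o + C(144) = 27434/5 + (-4/3 - 1/3*144) = 27434/5 + (-4/3 - 48) = 27434/5 - 148/3 = 81562/15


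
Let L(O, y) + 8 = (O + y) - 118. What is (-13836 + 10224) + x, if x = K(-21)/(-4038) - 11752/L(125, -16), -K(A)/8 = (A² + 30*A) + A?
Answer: -33420556/11441 ≈ -2921.1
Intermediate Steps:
L(O, y) = -126 + O + y (L(O, y) = -8 + ((O + y) - 118) = -8 + (-118 + O + y) = -126 + O + y)
K(A) = -248*A - 8*A² (K(A) = -8*((A² + 30*A) + A) = -8*(A² + 31*A) = -248*A - 8*A²)
x = 7904336/11441 (x = -8*(-21)*(31 - 21)/(-4038) - 11752/(-126 + 125 - 16) = -8*(-21)*10*(-1/4038) - 11752/(-17) = 1680*(-1/4038) - 11752*(-1/17) = -280/673 + 11752/17 = 7904336/11441 ≈ 690.88)
(-13836 + 10224) + x = (-13836 + 10224) + 7904336/11441 = -3612 + 7904336/11441 = -33420556/11441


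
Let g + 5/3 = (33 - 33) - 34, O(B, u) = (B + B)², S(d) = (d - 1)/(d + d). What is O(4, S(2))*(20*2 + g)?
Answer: 832/3 ≈ 277.33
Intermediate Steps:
S(d) = (-1 + d)/(2*d) (S(d) = (-1 + d)/((2*d)) = (-1 + d)*(1/(2*d)) = (-1 + d)/(2*d))
O(B, u) = 4*B² (O(B, u) = (2*B)² = 4*B²)
g = -107/3 (g = -5/3 + ((33 - 33) - 34) = -5/3 + (0 - 34) = -5/3 - 34 = -107/3 ≈ -35.667)
O(4, S(2))*(20*2 + g) = (4*4²)*(20*2 - 107/3) = (4*16)*(40 - 107/3) = 64*(13/3) = 832/3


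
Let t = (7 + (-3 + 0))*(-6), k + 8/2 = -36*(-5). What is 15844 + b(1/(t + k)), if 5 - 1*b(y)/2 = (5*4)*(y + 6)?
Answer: 296661/19 ≈ 15614.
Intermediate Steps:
k = 176 (k = -4 - 36*(-5) = -4 + 180 = 176)
t = -24 (t = (7 - 3)*(-6) = 4*(-6) = -24)
b(y) = -230 - 40*y (b(y) = 10 - 2*5*4*(y + 6) = 10 - 40*(6 + y) = 10 - 2*(120 + 20*y) = 10 + (-240 - 40*y) = -230 - 40*y)
15844 + b(1/(t + k)) = 15844 + (-230 - 40/(-24 + 176)) = 15844 + (-230 - 40/152) = 15844 + (-230 - 40*1/152) = 15844 + (-230 - 5/19) = 15844 - 4375/19 = 296661/19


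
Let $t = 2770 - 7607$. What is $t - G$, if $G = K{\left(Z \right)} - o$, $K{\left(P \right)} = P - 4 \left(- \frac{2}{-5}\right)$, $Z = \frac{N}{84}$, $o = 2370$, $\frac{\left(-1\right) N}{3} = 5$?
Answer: $- \frac{345131}{140} \approx -2465.2$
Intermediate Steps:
$N = -15$ ($N = \left(-3\right) 5 = -15$)
$Z = - \frac{5}{28}$ ($Z = - \frac{15}{84} = \left(-15\right) \frac{1}{84} = - \frac{5}{28} \approx -0.17857$)
$K{\left(P \right)} = - \frac{8}{5} + P$ ($K{\left(P \right)} = P - 4 \left(\left(-2\right) \left(- \frac{1}{5}\right)\right) = P - \frac{8}{5} = - \frac{8}{5} + P$)
$t = -4837$ ($t = 2770 - 7607 = -4837$)
$G = - \frac{332049}{140}$ ($G = \left(- \frac{8}{5} - \frac{5}{28}\right) - 2370 = - \frac{249}{140} - 2370 = - \frac{332049}{140} \approx -2371.8$)
$t - G = -4837 - - \frac{332049}{140} = -4837 + \frac{332049}{140} = - \frac{345131}{140}$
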